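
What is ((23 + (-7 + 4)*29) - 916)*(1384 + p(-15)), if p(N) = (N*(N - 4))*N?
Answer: 2833180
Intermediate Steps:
p(N) = N**2*(-4 + N) (p(N) = (N*(-4 + N))*N = N**2*(-4 + N))
((23 + (-7 + 4)*29) - 916)*(1384 + p(-15)) = ((23 + (-7 + 4)*29) - 916)*(1384 + (-15)**2*(-4 - 15)) = ((23 - 3*29) - 916)*(1384 + 225*(-19)) = ((23 - 87) - 916)*(1384 - 4275) = (-64 - 916)*(-2891) = -980*(-2891) = 2833180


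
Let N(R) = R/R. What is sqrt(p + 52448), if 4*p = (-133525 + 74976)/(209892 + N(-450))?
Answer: sqrt(9242389260403351)/419786 ≈ 229.02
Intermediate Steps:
N(R) = 1
p = -58549/839572 (p = ((-133525 + 74976)/(209892 + 1))/4 = (-58549/209893)/4 = (-58549*1/209893)/4 = (1/4)*(-58549/209893) = -58549/839572 ≈ -0.069737)
sqrt(p + 52448) = sqrt(-58549/839572 + 52448) = sqrt(44033813707/839572) = sqrt(9242389260403351)/419786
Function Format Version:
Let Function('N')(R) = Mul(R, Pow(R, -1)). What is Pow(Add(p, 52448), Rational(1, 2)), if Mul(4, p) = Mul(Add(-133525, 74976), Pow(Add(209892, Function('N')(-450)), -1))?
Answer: Mul(Rational(1, 419786), Pow(9242389260403351, Rational(1, 2))) ≈ 229.02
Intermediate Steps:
Function('N')(R) = 1
p = Rational(-58549, 839572) (p = Mul(Rational(1, 4), Mul(Add(-133525, 74976), Pow(Add(209892, 1), -1))) = Mul(Rational(1, 4), Mul(-58549, Pow(209893, -1))) = Mul(Rational(1, 4), Mul(-58549, Rational(1, 209893))) = Mul(Rational(1, 4), Rational(-58549, 209893)) = Rational(-58549, 839572) ≈ -0.069737)
Pow(Add(p, 52448), Rational(1, 2)) = Pow(Add(Rational(-58549, 839572), 52448), Rational(1, 2)) = Pow(Rational(44033813707, 839572), Rational(1, 2)) = Mul(Rational(1, 419786), Pow(9242389260403351, Rational(1, 2)))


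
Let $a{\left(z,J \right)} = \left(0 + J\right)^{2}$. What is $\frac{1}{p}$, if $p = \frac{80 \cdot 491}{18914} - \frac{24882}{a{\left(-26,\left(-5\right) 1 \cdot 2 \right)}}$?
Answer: $- \frac{472850}{116672537} \approx -0.0040528$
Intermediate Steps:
$a{\left(z,J \right)} = J^{2}$
$p = - \frac{116672537}{472850}$ ($p = \frac{80 \cdot 491}{18914} - \frac{24882}{\left(\left(-5\right) 1 \cdot 2\right)^{2}} = 39280 \cdot \frac{1}{18914} - \frac{24882}{\left(\left(-5\right) 2\right)^{2}} = \frac{19640}{9457} - \frac{24882}{\left(-10\right)^{2}} = \frac{19640}{9457} - \frac{24882}{100} = \frac{19640}{9457} - \frac{12441}{50} = - \frac{116672537}{472850} \approx -246.74$)
$\frac{1}{p} = \frac{1}{- \frac{116672537}{472850}} = - \frac{472850}{116672537}$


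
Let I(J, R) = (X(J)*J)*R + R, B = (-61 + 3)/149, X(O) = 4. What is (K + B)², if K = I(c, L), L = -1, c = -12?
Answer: 48233025/22201 ≈ 2172.6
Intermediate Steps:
B = -58/149 (B = -58*1/149 = -58/149 ≈ -0.38926)
I(J, R) = R + 4*J*R (I(J, R) = (4*J)*R + R = 4*J*R + R = R + 4*J*R)
K = 47 (K = -(1 + 4*(-12)) = -(1 - 48) = -1*(-47) = 47)
(K + B)² = (47 - 58/149)² = (6945/149)² = 48233025/22201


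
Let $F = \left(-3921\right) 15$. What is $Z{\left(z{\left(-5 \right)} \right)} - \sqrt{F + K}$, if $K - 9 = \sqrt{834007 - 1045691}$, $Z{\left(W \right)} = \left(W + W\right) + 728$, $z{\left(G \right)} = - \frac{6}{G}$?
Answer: $\frac{3652}{5} - \sqrt{-58806 + 2 i \sqrt{52921}} \approx 729.45 - 242.5 i$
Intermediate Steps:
$Z{\left(W \right)} = 728 + 2 W$ ($Z{\left(W \right)} = 2 W + 728 = 728 + 2 W$)
$K = 9 + 2 i \sqrt{52921}$ ($K = 9 + \sqrt{834007 - 1045691} = 9 + \sqrt{-211684} = 9 + 2 i \sqrt{52921} \approx 9.0 + 460.09 i$)
$F = -58815$
$Z{\left(z{\left(-5 \right)} \right)} - \sqrt{F + K} = \left(728 + 2 \left(- \frac{6}{-5}\right)\right) - \sqrt{-58815 + \left(9 + 2 i \sqrt{52921}\right)} = \left(728 + 2 \left(\left(-6\right) \left(- \frac{1}{5}\right)\right)\right) - \sqrt{-58806 + 2 i \sqrt{52921}} = \left(728 + 2 \cdot \frac{6}{5}\right) - \sqrt{-58806 + 2 i \sqrt{52921}} = \left(728 + \frac{12}{5}\right) - \sqrt{-58806 + 2 i \sqrt{52921}} = \frac{3652}{5} - \sqrt{-58806 + 2 i \sqrt{52921}}$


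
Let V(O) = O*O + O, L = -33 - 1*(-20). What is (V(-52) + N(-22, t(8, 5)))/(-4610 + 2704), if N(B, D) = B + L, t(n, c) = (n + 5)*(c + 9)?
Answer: -2617/1906 ≈ -1.3730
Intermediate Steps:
L = -13 (L = -33 + 20 = -13)
t(n, c) = (5 + n)*(9 + c)
N(B, D) = -13 + B (N(B, D) = B - 13 = -13 + B)
V(O) = O + O² (V(O) = O² + O = O + O²)
(V(-52) + N(-22, t(8, 5)))/(-4610 + 2704) = (-52*(1 - 52) + (-13 - 22))/(-4610 + 2704) = (-52*(-51) - 35)/(-1906) = (2652 - 35)*(-1/1906) = 2617*(-1/1906) = -2617/1906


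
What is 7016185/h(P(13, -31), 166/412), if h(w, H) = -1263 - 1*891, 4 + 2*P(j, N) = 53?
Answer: -7016185/2154 ≈ -3257.3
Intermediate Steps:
P(j, N) = 49/2 (P(j, N) = -2 + (1/2)*53 = -2 + 53/2 = 49/2)
h(w, H) = -2154 (h(w, H) = -1263 - 891 = -2154)
7016185/h(P(13, -31), 166/412) = 7016185/(-2154) = 7016185*(-1/2154) = -7016185/2154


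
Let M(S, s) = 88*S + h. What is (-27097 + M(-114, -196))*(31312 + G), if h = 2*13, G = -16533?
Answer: -548345237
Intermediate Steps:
h = 26
M(S, s) = 26 + 88*S (M(S, s) = 88*S + 26 = 26 + 88*S)
(-27097 + M(-114, -196))*(31312 + G) = (-27097 + (26 + 88*(-114)))*(31312 - 16533) = (-27097 + (26 - 10032))*14779 = (-27097 - 10006)*14779 = -37103*14779 = -548345237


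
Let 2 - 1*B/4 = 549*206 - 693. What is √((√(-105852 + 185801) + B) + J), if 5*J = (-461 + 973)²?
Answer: √(-9929180 + 25*√79949)/5 ≈ 629.99*I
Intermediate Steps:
J = 262144/5 (J = (-461 + 973)²/5 = (⅕)*512² = (⅕)*262144 = 262144/5 ≈ 52429.)
B = -449596 (B = 8 - 4*(549*206 - 693) = 8 - 4*(113094 - 693) = 8 - 4*112401 = 8 - 449604 = -449596)
√((√(-105852 + 185801) + B) + J) = √((√(-105852 + 185801) - 449596) + 262144/5) = √((√79949 - 449596) + 262144/5) = √((-449596 + √79949) + 262144/5) = √(-1985836/5 + √79949)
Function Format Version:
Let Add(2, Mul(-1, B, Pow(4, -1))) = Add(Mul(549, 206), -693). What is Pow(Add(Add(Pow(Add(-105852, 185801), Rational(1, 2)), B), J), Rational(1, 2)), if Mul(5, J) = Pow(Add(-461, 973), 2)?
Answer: Mul(Rational(1, 5), Pow(Add(-9929180, Mul(25, Pow(79949, Rational(1, 2)))), Rational(1, 2))) ≈ Mul(629.99, I)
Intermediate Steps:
J = Rational(262144, 5) (J = Mul(Rational(1, 5), Pow(Add(-461, 973), 2)) = Mul(Rational(1, 5), Pow(512, 2)) = Mul(Rational(1, 5), 262144) = Rational(262144, 5) ≈ 52429.)
B = -449596 (B = Add(8, Mul(-4, Add(Mul(549, 206), -693))) = Add(8, Mul(-4, Add(113094, -693))) = Add(8, Mul(-4, 112401)) = Add(8, -449604) = -449596)
Pow(Add(Add(Pow(Add(-105852, 185801), Rational(1, 2)), B), J), Rational(1, 2)) = Pow(Add(Add(Pow(Add(-105852, 185801), Rational(1, 2)), -449596), Rational(262144, 5)), Rational(1, 2)) = Pow(Add(Add(Pow(79949, Rational(1, 2)), -449596), Rational(262144, 5)), Rational(1, 2)) = Pow(Add(Add(-449596, Pow(79949, Rational(1, 2))), Rational(262144, 5)), Rational(1, 2)) = Pow(Add(Rational(-1985836, 5), Pow(79949, Rational(1, 2))), Rational(1, 2))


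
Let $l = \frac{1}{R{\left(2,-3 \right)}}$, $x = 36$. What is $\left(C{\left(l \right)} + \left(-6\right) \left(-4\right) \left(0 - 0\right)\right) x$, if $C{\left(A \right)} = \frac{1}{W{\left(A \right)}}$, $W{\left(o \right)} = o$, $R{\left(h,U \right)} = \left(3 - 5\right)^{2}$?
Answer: $144$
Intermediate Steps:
$R{\left(h,U \right)} = 4$ ($R{\left(h,U \right)} = \left(-2\right)^{2} = 4$)
$l = \frac{1}{4} \approx 0.25$
$C{\left(A \right)} = \frac{1}{A}$
$\left(C{\left(l \right)} + \left(-6\right) \left(-4\right) \left(0 - 0\right)\right) x = \left(\frac{1}{\frac{1}{4}} + \left(-6\right) \left(-4\right) \left(0 - 0\right)\right) 36 = \left(4 + 24 \left(0 + 0\right)\right) 36 = \left(4 + 24 \cdot 0\right) 36 = \left(4 + 0\right) 36 = 4 \cdot 36 = 144$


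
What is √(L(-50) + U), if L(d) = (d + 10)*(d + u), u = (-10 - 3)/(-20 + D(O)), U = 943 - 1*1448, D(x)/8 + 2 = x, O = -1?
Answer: √179465/11 ≈ 38.512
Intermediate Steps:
D(x) = -16 + 8*x
U = -505 (U = 943 - 1448 = -505)
u = 13/44 (u = (-10 - 3)/(-20 + (-16 + 8*(-1))) = -13/(-20 + (-16 - 8)) = -13/(-20 - 24) = -13/(-44) = -13*(-1/44) = 13/44 ≈ 0.29545)
L(d) = (10 + d)*(13/44 + d) (L(d) = (d + 10)*(d + 13/44) = (10 + d)*(13/44 + d))
√(L(-50) + U) = √((65/22 + (-50)² + (453/44)*(-50)) - 505) = √((65/22 + 2500 - 11325/22) - 505) = √(21870/11 - 505) = √(16315/11) = √179465/11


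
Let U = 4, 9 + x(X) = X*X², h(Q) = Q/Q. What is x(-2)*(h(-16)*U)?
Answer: -68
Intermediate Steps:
h(Q) = 1
x(X) = -9 + X³ (x(X) = -9 + X*X² = -9 + X³)
x(-2)*(h(-16)*U) = (-9 + (-2)³)*(1*4) = (-9 - 8)*4 = -17*4 = -68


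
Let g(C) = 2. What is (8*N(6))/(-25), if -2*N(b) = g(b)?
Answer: 8/25 ≈ 0.32000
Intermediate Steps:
N(b) = -1 (N(b) = -½*2 = -1)
(8*N(6))/(-25) = (8*(-1))/(-25) = -8*(-1/25) = 8/25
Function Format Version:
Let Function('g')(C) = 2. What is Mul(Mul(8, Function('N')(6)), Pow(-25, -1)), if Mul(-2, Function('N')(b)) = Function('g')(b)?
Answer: Rational(8, 25) ≈ 0.32000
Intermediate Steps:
Function('N')(b) = -1 (Function('N')(b) = Mul(Rational(-1, 2), 2) = -1)
Mul(Mul(8, Function('N')(6)), Pow(-25, -1)) = Mul(Mul(8, -1), Pow(-25, -1)) = Mul(-8, Rational(-1, 25)) = Rational(8, 25)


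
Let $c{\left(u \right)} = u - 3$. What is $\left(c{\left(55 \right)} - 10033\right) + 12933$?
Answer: $2952$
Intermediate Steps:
$c{\left(u \right)} = -3 + u$
$\left(c{\left(55 \right)} - 10033\right) + 12933 = \left(\left(-3 + 55\right) - 10033\right) + 12933 = \left(52 - 10033\right) + 12933 = -9981 + 12933 = 2952$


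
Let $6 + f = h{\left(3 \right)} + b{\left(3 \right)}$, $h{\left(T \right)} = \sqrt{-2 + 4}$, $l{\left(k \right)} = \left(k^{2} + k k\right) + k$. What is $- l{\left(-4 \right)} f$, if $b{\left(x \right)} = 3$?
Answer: $84 - 28 \sqrt{2} \approx 44.402$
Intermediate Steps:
$l{\left(k \right)} = k + 2 k^{2}$ ($l{\left(k \right)} = \left(k^{2} + k^{2}\right) + k = 2 k^{2} + k = k + 2 k^{2}$)
$h{\left(T \right)} = \sqrt{2}$
$f = -3 + \sqrt{2}$ ($f = -6 + \left(\sqrt{2} + 3\right) = -6 + \left(3 + \sqrt{2}\right) = -3 + \sqrt{2} \approx -1.5858$)
$- l{\left(-4 \right)} f = - \left(-4\right) \left(1 + 2 \left(-4\right)\right) \left(-3 + \sqrt{2}\right) = - \left(-4\right) \left(1 - 8\right) \left(-3 + \sqrt{2}\right) = - \left(-4\right) \left(-7\right) \left(-3 + \sqrt{2}\right) = \left(-1\right) 28 \left(-3 + \sqrt{2}\right) = - 28 \left(-3 + \sqrt{2}\right) = 84 - 28 \sqrt{2}$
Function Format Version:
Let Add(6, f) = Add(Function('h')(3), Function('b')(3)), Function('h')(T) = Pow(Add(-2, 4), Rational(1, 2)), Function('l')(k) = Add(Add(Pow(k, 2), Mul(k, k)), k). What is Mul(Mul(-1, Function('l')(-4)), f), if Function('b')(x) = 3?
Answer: Add(84, Mul(-28, Pow(2, Rational(1, 2)))) ≈ 44.402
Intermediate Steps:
Function('l')(k) = Add(k, Mul(2, Pow(k, 2))) (Function('l')(k) = Add(Add(Pow(k, 2), Pow(k, 2)), k) = Add(Mul(2, Pow(k, 2)), k) = Add(k, Mul(2, Pow(k, 2))))
Function('h')(T) = Pow(2, Rational(1, 2))
f = Add(-3, Pow(2, Rational(1, 2))) (f = Add(-6, Add(Pow(2, Rational(1, 2)), 3)) = Add(-6, Add(3, Pow(2, Rational(1, 2)))) = Add(-3, Pow(2, Rational(1, 2))) ≈ -1.5858)
Mul(Mul(-1, Function('l')(-4)), f) = Mul(Mul(-1, Mul(-4, Add(1, Mul(2, -4)))), Add(-3, Pow(2, Rational(1, 2)))) = Mul(Mul(-1, Mul(-4, Add(1, -8))), Add(-3, Pow(2, Rational(1, 2)))) = Mul(Mul(-1, Mul(-4, -7)), Add(-3, Pow(2, Rational(1, 2)))) = Mul(Mul(-1, 28), Add(-3, Pow(2, Rational(1, 2)))) = Mul(-28, Add(-3, Pow(2, Rational(1, 2)))) = Add(84, Mul(-28, Pow(2, Rational(1, 2))))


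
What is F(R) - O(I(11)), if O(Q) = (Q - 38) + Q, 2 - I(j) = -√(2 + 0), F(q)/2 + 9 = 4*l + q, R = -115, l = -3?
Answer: -238 - 2*√2 ≈ -240.83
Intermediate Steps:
F(q) = -42 + 2*q (F(q) = -18 + 2*(4*(-3) + q) = -18 + 2*(-12 + q) = -18 + (-24 + 2*q) = -42 + 2*q)
I(j) = 2 + √2 (I(j) = 2 - (-1)*√(2 + 0) = 2 - (-1)*√2 = 2 + √2)
O(Q) = -38 + 2*Q (O(Q) = (-38 + Q) + Q = -38 + 2*Q)
F(R) - O(I(11)) = (-42 + 2*(-115)) - (-38 + 2*(2 + √2)) = (-42 - 230) - (-38 + (4 + 2*√2)) = -272 - (-34 + 2*√2) = -272 + (34 - 2*√2) = -238 - 2*√2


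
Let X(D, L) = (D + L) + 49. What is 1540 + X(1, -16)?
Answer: 1574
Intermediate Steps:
X(D, L) = 49 + D + L
1540 + X(1, -16) = 1540 + (49 + 1 - 16) = 1540 + 34 = 1574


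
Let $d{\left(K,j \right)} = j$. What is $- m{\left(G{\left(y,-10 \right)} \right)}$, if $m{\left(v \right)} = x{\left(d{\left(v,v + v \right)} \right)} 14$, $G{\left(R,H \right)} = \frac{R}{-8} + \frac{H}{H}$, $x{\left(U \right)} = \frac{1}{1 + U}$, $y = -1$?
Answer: $- \frac{56}{13} \approx -4.3077$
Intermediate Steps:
$G{\left(R,H \right)} = 1 - \frac{R}{8}$ ($G{\left(R,H \right)} = R \left(- \frac{1}{8}\right) + 1 = - \frac{R}{8} + 1 = 1 - \frac{R}{8}$)
$m{\left(v \right)} = \frac{14}{1 + 2 v}$ ($m{\left(v \right)} = \frac{1}{1 + \left(v + v\right)} 14 = \frac{1}{1 + 2 v} 14 = \frac{14}{1 + 2 v}$)
$- m{\left(G{\left(y,-10 \right)} \right)} = - \frac{14}{1 + 2 \left(1 - - \frac{1}{8}\right)} = - \frac{14}{1 + 2 \left(1 + \frac{1}{8}\right)} = - \frac{14}{1 + 2 \cdot \frac{9}{8}} = - \frac{14}{1 + \frac{9}{4}} = - \frac{14}{\frac{13}{4}} = - \frac{14 \cdot 4}{13} = \left(-1\right) \frac{56}{13} = - \frac{56}{13}$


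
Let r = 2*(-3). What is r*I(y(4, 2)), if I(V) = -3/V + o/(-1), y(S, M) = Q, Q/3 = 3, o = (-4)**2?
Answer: 98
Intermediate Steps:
o = 16
Q = 9 (Q = 3*3 = 9)
y(S, M) = 9
I(V) = -16 - 3/V (I(V) = -3/V + 16/(-1) = -3/V + 16*(-1) = -3/V - 16 = -16 - 3/V)
r = -6
r*I(y(4, 2)) = -6*(-16 - 3/9) = -6*(-16 - 3*1/9) = -6*(-16 - 1/3) = -6*(-49/3) = 98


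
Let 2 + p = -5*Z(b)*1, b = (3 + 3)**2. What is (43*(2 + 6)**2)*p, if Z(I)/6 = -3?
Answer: 242176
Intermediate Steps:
b = 36 (b = 6**2 = 36)
Z(I) = -18 (Z(I) = 6*(-3) = -18)
p = 88 (p = -2 - 5*(-18)*1 = -2 + 90*1 = -2 + 90 = 88)
(43*(2 + 6)**2)*p = (43*(2 + 6)**2)*88 = (43*8**2)*88 = (43*64)*88 = 2752*88 = 242176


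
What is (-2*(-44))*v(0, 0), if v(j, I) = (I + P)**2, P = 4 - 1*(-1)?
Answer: 2200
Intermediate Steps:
P = 5 (P = 4 + 1 = 5)
v(j, I) = (5 + I)**2 (v(j, I) = (I + 5)**2 = (5 + I)**2)
(-2*(-44))*v(0, 0) = (-2*(-44))*(5 + 0)**2 = 88*5**2 = 88*25 = 2200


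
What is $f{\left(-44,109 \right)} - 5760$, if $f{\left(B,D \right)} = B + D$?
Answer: $-5695$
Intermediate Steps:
$f{\left(-44,109 \right)} - 5760 = \left(-44 + 109\right) - 5760 = 65 - 5760 = -5695$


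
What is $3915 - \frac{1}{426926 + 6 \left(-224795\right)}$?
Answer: $\frac{3609019261}{921844} \approx 3915.0$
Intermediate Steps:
$3915 - \frac{1}{426926 + 6 \left(-224795\right)} = 3915 - \frac{1}{426926 - 1348770} = 3915 - \frac{1}{-921844} = 3915 - - \frac{1}{921844} = 3915 + \frac{1}{921844} = \frac{3609019261}{921844}$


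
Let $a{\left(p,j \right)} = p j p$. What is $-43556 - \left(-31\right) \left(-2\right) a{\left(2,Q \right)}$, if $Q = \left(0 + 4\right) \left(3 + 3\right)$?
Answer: $-49508$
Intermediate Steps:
$Q = 24$ ($Q = 4 \cdot 6 = 24$)
$a{\left(p,j \right)} = j p^{2}$ ($a{\left(p,j \right)} = j p p = j p^{2}$)
$-43556 - \left(-31\right) \left(-2\right) a{\left(2,Q \right)} = -43556 - \left(-31\right) \left(-2\right) 24 \cdot 2^{2} = -43556 - 62 \cdot 24 \cdot 4 = -43556 - 62 \cdot 96 = -43556 - 5952 = -49508$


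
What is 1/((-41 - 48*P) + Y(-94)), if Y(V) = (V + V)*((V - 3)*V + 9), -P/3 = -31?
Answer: -1/1720381 ≈ -5.8127e-7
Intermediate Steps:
P = 93 (P = -3*(-31) = 93)
Y(V) = 2*V*(9 + V*(-3 + V)) (Y(V) = (2*V)*((-3 + V)*V + 9) = (2*V)*(V*(-3 + V) + 9) = (2*V)*(9 + V*(-3 + V)) = 2*V*(9 + V*(-3 + V)))
1/((-41 - 48*P) + Y(-94)) = 1/((-41 - 48*93) + 2*(-94)*(9 + (-94)² - 3*(-94))) = 1/((-41 - 4464) + 2*(-94)*(9 + 8836 + 282)) = 1/(-4505 + 2*(-94)*9127) = 1/(-4505 - 1715876) = 1/(-1720381) = -1/1720381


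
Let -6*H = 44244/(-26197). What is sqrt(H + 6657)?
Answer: 3*sqrt(507641981799)/26197 ≈ 81.592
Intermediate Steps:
H = 7374/26197 (H = -7374/(-26197) = -7374*(-1)/26197 = -1/6*(-44244/26197) = 7374/26197 ≈ 0.28148)
sqrt(H + 6657) = sqrt(7374/26197 + 6657) = sqrt(174400803/26197) = 3*sqrt(507641981799)/26197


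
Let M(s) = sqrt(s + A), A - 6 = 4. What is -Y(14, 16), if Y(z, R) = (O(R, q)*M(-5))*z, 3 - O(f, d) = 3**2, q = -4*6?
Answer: 84*sqrt(5) ≈ 187.83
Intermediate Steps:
A = 10 (A = 6 + 4 = 10)
q = -24
O(f, d) = -6 (O(f, d) = 3 - 1*3**2 = 3 - 1*9 = 3 - 9 = -6)
M(s) = sqrt(10 + s) (M(s) = sqrt(s + 10) = sqrt(10 + s))
Y(z, R) = -6*z*sqrt(5) (Y(z, R) = (-6*sqrt(10 - 5))*z = (-6*sqrt(5))*z = -6*z*sqrt(5))
-Y(14, 16) = -(-6)*14*sqrt(5) = -(-84)*sqrt(5) = 84*sqrt(5)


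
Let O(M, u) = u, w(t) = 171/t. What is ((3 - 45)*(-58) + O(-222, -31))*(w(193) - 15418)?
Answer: -7156084715/193 ≈ -3.7078e+7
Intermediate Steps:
((3 - 45)*(-58) + O(-222, -31))*(w(193) - 15418) = ((3 - 45)*(-58) - 31)*(171/193 - 15418) = (-42*(-58) - 31)*(171*(1/193) - 15418) = (2436 - 31)*(171/193 - 15418) = 2405*(-2975503/193) = -7156084715/193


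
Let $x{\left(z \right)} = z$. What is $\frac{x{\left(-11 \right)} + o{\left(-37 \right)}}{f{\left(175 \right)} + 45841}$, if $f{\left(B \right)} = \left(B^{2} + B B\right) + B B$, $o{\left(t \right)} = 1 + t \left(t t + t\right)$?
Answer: $- \frac{24647}{68858} \approx -0.35794$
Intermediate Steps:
$o{\left(t \right)} = 1 + t \left(t + t^{2}\right)$ ($o{\left(t \right)} = 1 + t \left(t^{2} + t\right) = 1 + t \left(t + t^{2}\right)$)
$f{\left(B \right)} = 3 B^{2}$ ($f{\left(B \right)} = \left(B^{2} + B^{2}\right) + B^{2} = 2 B^{2} + B^{2} = 3 B^{2}$)
$\frac{x{\left(-11 \right)} + o{\left(-37 \right)}}{f{\left(175 \right)} + 45841} = \frac{-11 + \left(1 + \left(-37\right)^{2} + \left(-37\right)^{3}\right)}{3 \cdot 175^{2} + 45841} = \frac{-11 + \left(1 + 1369 - 50653\right)}{3 \cdot 30625 + 45841} = \frac{-11 - 49283}{91875 + 45841} = - \frac{49294}{137716} = \left(-49294\right) \frac{1}{137716} = - \frac{24647}{68858}$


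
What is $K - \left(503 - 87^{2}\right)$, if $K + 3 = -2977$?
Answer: $4086$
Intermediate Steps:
$K = -2980$ ($K = -3 - 2977 = -2980$)
$K - \left(503 - 87^{2}\right) = -2980 - \left(503 - 87^{2}\right) = -2980 + \left(7569 - 503\right) = -2980 + 7066 = 4086$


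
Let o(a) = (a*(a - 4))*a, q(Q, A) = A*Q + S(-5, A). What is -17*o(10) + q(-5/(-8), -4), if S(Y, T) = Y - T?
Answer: -20407/2 ≈ -10204.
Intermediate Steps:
q(Q, A) = -5 - A + A*Q (q(Q, A) = A*Q + (-5 - A) = -5 - A + A*Q)
o(a) = a²*(-4 + a) (o(a) = (a*(-4 + a))*a = a²*(-4 + a))
-17*o(10) + q(-5/(-8), -4) = -17*10²*(-4 + 10) + (-5 - 1*(-4) - (-20)/(-8)) = -1700*6 + (-5 + 4 - (-20)*(-1)/8) = -17*600 + (-5 + 4 - 4*5/8) = -10200 + (-5 + 4 - 5/2) = -10200 - 7/2 = -20407/2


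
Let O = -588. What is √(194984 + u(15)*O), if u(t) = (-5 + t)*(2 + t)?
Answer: 4*√5939 ≈ 308.26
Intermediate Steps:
√(194984 + u(15)*O) = √(194984 + (-10 + 15² - 3*15)*(-588)) = √(194984 + (-10 + 225 - 45)*(-588)) = √(194984 + 170*(-588)) = √(194984 - 99960) = √95024 = 4*√5939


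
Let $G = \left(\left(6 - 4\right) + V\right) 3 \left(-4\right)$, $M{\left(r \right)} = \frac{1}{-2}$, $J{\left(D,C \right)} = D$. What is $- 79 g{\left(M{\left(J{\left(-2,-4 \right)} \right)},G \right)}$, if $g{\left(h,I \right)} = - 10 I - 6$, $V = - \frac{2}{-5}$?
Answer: $-22278$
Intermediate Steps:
$M{\left(r \right)} = - \frac{1}{2}$
$V = \frac{2}{5}$ ($V = \left(-2\right) \left(- \frac{1}{5}\right) = \frac{2}{5} \approx 0.4$)
$G = - \frac{144}{5}$ ($G = \left(\left(6 - 4\right) + \frac{2}{5}\right) 3 \left(-4\right) = \left(2 + \frac{2}{5}\right) 3 \left(-4\right) = \frac{12}{5} \cdot 3 \left(-4\right) = \frac{36}{5} \left(-4\right) = - \frac{144}{5} \approx -28.8$)
$g{\left(h,I \right)} = -6 - 10 I$
$- 79 g{\left(M{\left(J{\left(-2,-4 \right)} \right)},G \right)} = - 79 \left(-6 - -288\right) = - 79 \left(-6 + 288\right) = \left(-79\right) 282 = -22278$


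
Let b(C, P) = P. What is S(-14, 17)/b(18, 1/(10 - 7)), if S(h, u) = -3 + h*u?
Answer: -723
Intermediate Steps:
S(-14, 17)/b(18, 1/(10 - 7)) = (-3 - 14*17)/(1/(10 - 7)) = (-3 - 238)/(1/3) = -241/⅓ = -241*3 = -723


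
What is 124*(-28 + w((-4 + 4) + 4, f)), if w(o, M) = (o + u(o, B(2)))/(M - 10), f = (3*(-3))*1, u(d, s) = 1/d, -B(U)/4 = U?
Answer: -66495/19 ≈ -3499.7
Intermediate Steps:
B(U) = -4*U
f = -9 (f = -9*1 = -9)
w(o, M) = (o + 1/o)/(-10 + M) (w(o, M) = (o + 1/o)/(M - 10) = (o + 1/o)/(-10 + M))
124*(-28 + w((-4 + 4) + 4, f)) = 124*(-28 + (1 + ((-4 + 4) + 4)²)/(((-4 + 4) + 4)*(-10 - 9))) = 124*(-28 + (1 + (0 + 4)²)/((0 + 4)*(-19))) = 124*(-28 - 1/19*(1 + 4²)/4) = 124*(-28 + (¼)*(-1/19)*(1 + 16)) = 124*(-28 + (¼)*(-1/19)*17) = 124*(-28 - 17/76) = 124*(-2145/76) = -66495/19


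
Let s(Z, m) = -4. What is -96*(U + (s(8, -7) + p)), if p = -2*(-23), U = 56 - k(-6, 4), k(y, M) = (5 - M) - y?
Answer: -8736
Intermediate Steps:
k(y, M) = 5 - M - y
U = 49 (U = 56 - (5 - 1*4 - 1*(-6)) = 56 - (5 - 4 + 6) = 56 - 1*7 = 56 - 7 = 49)
p = 46
-96*(U + (s(8, -7) + p)) = -96*(49 + (-4 + 46)) = -96*(49 + 42) = -96*91 = -8736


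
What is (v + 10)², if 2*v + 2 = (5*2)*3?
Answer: 576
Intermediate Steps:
v = 14 (v = -1 + ((5*2)*3)/2 = -1 + (10*3)/2 = -1 + (½)*30 = -1 + 15 = 14)
(v + 10)² = (14 + 10)² = 24² = 576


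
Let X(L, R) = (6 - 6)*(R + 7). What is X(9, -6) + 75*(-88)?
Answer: -6600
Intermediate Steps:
X(L, R) = 0 (X(L, R) = 0*(7 + R) = 0)
X(9, -6) + 75*(-88) = 0 + 75*(-88) = 0 - 6600 = -6600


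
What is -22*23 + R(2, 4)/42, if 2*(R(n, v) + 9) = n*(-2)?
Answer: -21263/42 ≈ -506.26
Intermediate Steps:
R(n, v) = -9 - n (R(n, v) = -9 + (n*(-2))/2 = -9 + (-2*n)/2 = -9 - n)
-22*23 + R(2, 4)/42 = -22*23 + (-9 - 1*2)/42 = -506 + (-9 - 2)*(1/42) = -506 - 11*1/42 = -506 - 11/42 = -21263/42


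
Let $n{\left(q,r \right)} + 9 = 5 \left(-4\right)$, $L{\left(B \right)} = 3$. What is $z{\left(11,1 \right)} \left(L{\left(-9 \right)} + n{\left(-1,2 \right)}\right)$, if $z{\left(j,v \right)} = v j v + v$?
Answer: $-312$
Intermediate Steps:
$z{\left(j,v \right)} = v + j v^{2}$ ($z{\left(j,v \right)} = j v v + v = j v^{2} + v = v + j v^{2}$)
$n{\left(q,r \right)} = -29$ ($n{\left(q,r \right)} = -9 + 5 \left(-4\right) = -9 - 20 = -29$)
$z{\left(11,1 \right)} \left(L{\left(-9 \right)} + n{\left(-1,2 \right)}\right) = 1 \left(1 + 11 \cdot 1\right) \left(3 - 29\right) = 1 \left(1 + 11\right) \left(-26\right) = 1 \cdot 12 \left(-26\right) = 12 \left(-26\right) = -312$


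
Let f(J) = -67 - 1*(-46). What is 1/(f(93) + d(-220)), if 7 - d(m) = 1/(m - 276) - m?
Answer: -496/116063 ≈ -0.0042735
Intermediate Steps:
f(J) = -21 (f(J) = -67 + 46 = -21)
d(m) = 7 + m - 1/(-276 + m) (d(m) = 7 - (1/(m - 276) - m) = 7 - (1/(-276 + m) - m) = 7 + (m - 1/(-276 + m)) = 7 + m - 1/(-276 + m))
1/(f(93) + d(-220)) = 1/(-21 + (-1933 + (-220)² - 269*(-220))/(-276 - 220)) = 1/(-21 + (-1933 + 48400 + 59180)/(-496)) = 1/(-21 - 1/496*105647) = 1/(-21 - 105647/496) = 1/(-116063/496) = -496/116063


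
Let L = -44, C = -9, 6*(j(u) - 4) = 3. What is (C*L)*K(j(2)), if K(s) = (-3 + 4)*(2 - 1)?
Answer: 396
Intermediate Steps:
j(u) = 9/2 (j(u) = 4 + (⅙)*3 = 4 + ½ = 9/2)
K(s) = 1 (K(s) = 1*1 = 1)
(C*L)*K(j(2)) = -9*(-44)*1 = 396*1 = 396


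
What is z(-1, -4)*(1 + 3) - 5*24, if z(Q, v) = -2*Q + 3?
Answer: -100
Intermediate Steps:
z(Q, v) = 3 - 2*Q
z(-1, -4)*(1 + 3) - 5*24 = (3 - 2*(-1))*(1 + 3) - 5*24 = (3 + 2)*4 - 120 = 5*4 - 120 = 20 - 120 = -100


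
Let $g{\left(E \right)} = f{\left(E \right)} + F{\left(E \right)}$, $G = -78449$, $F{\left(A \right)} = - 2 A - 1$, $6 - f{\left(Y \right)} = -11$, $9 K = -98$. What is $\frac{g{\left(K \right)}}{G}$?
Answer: $- \frac{340}{706041} \approx -0.00048156$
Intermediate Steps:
$K = - \frac{98}{9}$ ($K = \frac{1}{9} \left(-98\right) = - \frac{98}{9} \approx -10.889$)
$f{\left(Y \right)} = 17$ ($f{\left(Y \right)} = 6 - -11 = 6 + 11 = 17$)
$F{\left(A \right)} = -1 - 2 A$
$g{\left(E \right)} = 16 - 2 E$ ($g{\left(E \right)} = 17 - \left(1 + 2 E\right) = 16 - 2 E$)
$\frac{g{\left(K \right)}}{G} = \frac{16 - - \frac{196}{9}}{-78449} = \left(16 + \frac{196}{9}\right) \left(- \frac{1}{78449}\right) = \frac{340}{9} \left(- \frac{1}{78449}\right) = - \frac{340}{706041}$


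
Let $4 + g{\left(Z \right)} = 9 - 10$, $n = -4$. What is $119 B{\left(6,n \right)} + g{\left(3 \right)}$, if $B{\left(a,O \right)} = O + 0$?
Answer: $-481$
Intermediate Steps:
$g{\left(Z \right)} = -5$ ($g{\left(Z \right)} = -4 + \left(9 - 10\right) = -4 - 1 = -5$)
$B{\left(a,O \right)} = O$
$119 B{\left(6,n \right)} + g{\left(3 \right)} = 119 \left(-4\right) - 5 = -476 - 5 = -481$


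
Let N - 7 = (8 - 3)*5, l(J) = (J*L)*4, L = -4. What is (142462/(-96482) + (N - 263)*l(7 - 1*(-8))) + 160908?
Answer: 549303823/2539 ≈ 2.1635e+5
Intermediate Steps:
l(J) = -16*J (l(J) = (J*(-4))*4 = -4*J*4 = -16*J)
N = 32 (N = 7 + (8 - 3)*5 = 7 + 5*5 = 7 + 25 = 32)
(142462/(-96482) + (N - 263)*l(7 - 1*(-8))) + 160908 = (142462/(-96482) + (32 - 263)*(-16*(7 - 1*(-8)))) + 160908 = (142462*(-1/96482) - (-3696)*(7 + 8)) + 160908 = (-3749/2539 - (-3696)*15) + 160908 = (-3749/2539 - 231*(-240)) + 160908 = (-3749/2539 + 55440) + 160908 = 140758411/2539 + 160908 = 549303823/2539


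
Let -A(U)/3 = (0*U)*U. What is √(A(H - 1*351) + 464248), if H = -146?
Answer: 2*√116062 ≈ 681.36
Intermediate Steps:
A(U) = 0 (A(U) = -3*0*U*U = -0*U = -3*0 = 0)
√(A(H - 1*351) + 464248) = √(0 + 464248) = √464248 = 2*√116062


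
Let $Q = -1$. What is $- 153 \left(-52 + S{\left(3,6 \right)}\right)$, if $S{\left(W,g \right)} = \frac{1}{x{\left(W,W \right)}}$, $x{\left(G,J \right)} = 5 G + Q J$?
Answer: $\frac{31773}{4} \approx 7943.3$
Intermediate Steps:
$x{\left(G,J \right)} = - J + 5 G$ ($x{\left(G,J \right)} = 5 G - J = - J + 5 G$)
$S{\left(W,g \right)} = \frac{1}{4 W}$ ($S{\left(W,g \right)} = \frac{1}{- W + 5 W} = \frac{1}{4 W}$)
$- 153 \left(-52 + S{\left(3,6 \right)}\right) = - 153 \left(-52 + \frac{1}{4 \cdot 3}\right) = - 153 \left(-52 + \frac{1}{4} \cdot \frac{1}{3}\right) = - 153 \left(-52 + \frac{1}{12}\right) = \left(-153\right) \left(- \frac{623}{12}\right) = \frac{31773}{4}$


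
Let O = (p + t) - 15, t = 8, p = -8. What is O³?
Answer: -3375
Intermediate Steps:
O = -15 (O = (-8 + 8) - 15 = 0 - 15 = -15)
O³ = (-15)³ = -3375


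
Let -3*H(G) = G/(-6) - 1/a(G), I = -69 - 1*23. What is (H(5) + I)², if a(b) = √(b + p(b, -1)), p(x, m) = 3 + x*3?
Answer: 62693459/7452 - 1651*√23/621 ≈ 8400.2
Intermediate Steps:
p(x, m) = 3 + 3*x
I = -92 (I = -69 - 23 = -92)
a(b) = √(3 + 4*b) (a(b) = √(b + (3 + 3*b)) = √(3 + 4*b))
H(G) = 1/(3*√(3 + 4*G)) + G/18 (H(G) = -(G/(-6) - 1/(√(3 + 4*G)))/3 = -(G*(-⅙) - 1/√(3 + 4*G))/3 = -(-G/6 - 1/√(3 + 4*G))/3 = -(-1/√(3 + 4*G) - G/6)/3 = 1/(3*√(3 + 4*G)) + G/18)
(H(5) + I)² = ((1/(3*√(3 + 4*5)) + (1/18)*5) - 92)² = ((1/(3*√(3 + 20)) + 5/18) - 92)² = ((1/(3*√23) + 5/18) - 92)² = (((√23/23)/3 + 5/18) - 92)² = ((√23/69 + 5/18) - 92)² = ((5/18 + √23/69) - 92)² = (-1651/18 + √23/69)²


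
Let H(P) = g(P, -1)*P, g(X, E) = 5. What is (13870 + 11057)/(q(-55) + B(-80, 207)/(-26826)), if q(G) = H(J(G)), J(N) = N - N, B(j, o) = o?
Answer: -74299078/23 ≈ -3.2304e+6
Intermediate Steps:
J(N) = 0
H(P) = 5*P
q(G) = 0 (q(G) = 5*0 = 0)
(13870 + 11057)/(q(-55) + B(-80, 207)/(-26826)) = (13870 + 11057)/(0 + 207/(-26826)) = 24927/(0 + 207*(-1/26826)) = 24927/(0 - 69/8942) = 24927/(-69/8942) = 24927*(-8942/69) = -74299078/23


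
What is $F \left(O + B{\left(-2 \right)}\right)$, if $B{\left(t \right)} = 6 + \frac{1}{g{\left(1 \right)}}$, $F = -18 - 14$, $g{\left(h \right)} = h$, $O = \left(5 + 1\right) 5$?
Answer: $-1184$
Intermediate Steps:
$O = 30$ ($O = 6 \cdot 5 = 30$)
$F = -32$
$B{\left(t \right)} = 7$ ($B{\left(t \right)} = 6 + 1^{-1} = 6 + 1 = 7$)
$F \left(O + B{\left(-2 \right)}\right) = - 32 \left(30 + 7\right) = \left(-32\right) 37 = -1184$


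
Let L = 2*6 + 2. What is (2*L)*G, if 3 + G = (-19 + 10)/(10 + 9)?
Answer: -1848/19 ≈ -97.263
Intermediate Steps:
G = -66/19 (G = -3 + (-19 + 10)/(10 + 9) = -3 - 9/19 = -66/19 ≈ -3.4737)
L = 14 (L = 12 + 2 = 14)
(2*L)*G = (2*14)*(-66/19) = 28*(-66/19) = -1848/19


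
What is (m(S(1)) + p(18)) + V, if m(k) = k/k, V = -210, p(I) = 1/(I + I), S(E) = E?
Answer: -7523/36 ≈ -208.97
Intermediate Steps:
p(I) = 1/(2*I)
m(k) = 1
(m(S(1)) + p(18)) + V = (1 + (½)/18) - 210 = (1 + (½)*(1/18)) - 210 = (1 + 1/36) - 210 = 37/36 - 210 = -7523/36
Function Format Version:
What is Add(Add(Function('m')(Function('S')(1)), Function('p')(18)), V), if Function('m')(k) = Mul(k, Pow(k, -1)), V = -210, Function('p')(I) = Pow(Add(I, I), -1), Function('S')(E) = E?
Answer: Rational(-7523, 36) ≈ -208.97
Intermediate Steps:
Function('p')(I) = Mul(Rational(1, 2), Pow(I, -1)) (Function('p')(I) = Pow(Mul(2, I), -1) = Mul(Rational(1, 2), Pow(I, -1)))
Function('m')(k) = 1
Add(Add(Function('m')(Function('S')(1)), Function('p')(18)), V) = Add(Add(1, Mul(Rational(1, 2), Pow(18, -1))), -210) = Add(Add(1, Mul(Rational(1, 2), Rational(1, 18))), -210) = Add(Add(1, Rational(1, 36)), -210) = Add(Rational(37, 36), -210) = Rational(-7523, 36)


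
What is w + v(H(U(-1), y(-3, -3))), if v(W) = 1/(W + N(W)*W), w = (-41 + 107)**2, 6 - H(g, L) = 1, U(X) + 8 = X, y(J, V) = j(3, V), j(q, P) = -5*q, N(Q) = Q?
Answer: 130681/30 ≈ 4356.0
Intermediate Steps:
y(J, V) = -15 (y(J, V) = -5*3 = -15)
U(X) = -8 + X
H(g, L) = 5 (H(g, L) = 6 - 1*1 = 6 - 1 = 5)
w = 4356 (w = 66**2 = 4356)
v(W) = 1/(W + W**2) (v(W) = 1/(W + W*W) = 1/(W + W**2))
w + v(H(U(-1), y(-3, -3))) = 4356 + 1/(5*(1 + 5)) = 4356 + (1/5)/6 = 4356 + (1/5)*(1/6) = 4356 + 1/30 = 130681/30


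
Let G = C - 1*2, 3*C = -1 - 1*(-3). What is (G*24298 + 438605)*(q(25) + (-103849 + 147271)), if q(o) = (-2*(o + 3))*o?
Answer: 51208975706/3 ≈ 1.7070e+10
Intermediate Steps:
C = 2/3 (C = (-1 - 1*(-3))/3 = (-1 + 3)/3 = (1/3)*2 = 2/3 ≈ 0.66667)
G = -4/3 (G = 2/3 - 1*2 = 2/3 - 2 = -4/3 ≈ -1.3333)
q(o) = o*(-6 - 2*o) (q(o) = (-2*(3 + o))*o = (-6 - 2*o)*o = o*(-6 - 2*o))
(G*24298 + 438605)*(q(25) + (-103849 + 147271)) = (-4/3*24298 + 438605)*(-2*25*(3 + 25) + (-103849 + 147271)) = (-97192/3 + 438605)*(-2*25*28 + 43422) = 1218623*(-1400 + 43422)/3 = (1218623/3)*42022 = 51208975706/3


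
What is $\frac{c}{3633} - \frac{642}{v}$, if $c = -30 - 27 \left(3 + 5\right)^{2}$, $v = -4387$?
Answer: $- \frac{16760}{49651} \approx -0.33756$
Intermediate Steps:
$c = -1758$ ($c = -30 - 27 \cdot 8^{2} = -30 - 1728 = -1758$)
$\frac{c}{3633} - \frac{642}{v} = - \frac{1758}{3633} - \frac{642}{-4387} = \left(-1758\right) \frac{1}{3633} - - \frac{6}{41} = - \frac{586}{1211} + \frac{6}{41} = - \frac{16760}{49651}$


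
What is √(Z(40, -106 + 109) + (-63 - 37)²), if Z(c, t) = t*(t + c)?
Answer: √10129 ≈ 100.64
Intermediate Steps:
Z(c, t) = t*(c + t)
√(Z(40, -106 + 109) + (-63 - 37)²) = √((-106 + 109)*(40 + (-106 + 109)) + (-63 - 37)²) = √(3*(40 + 3) + (-100)²) = √(3*43 + 10000) = √(129 + 10000) = √10129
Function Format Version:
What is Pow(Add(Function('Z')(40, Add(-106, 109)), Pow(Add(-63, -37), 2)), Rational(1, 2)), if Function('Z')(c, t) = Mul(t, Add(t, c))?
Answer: Pow(10129, Rational(1, 2)) ≈ 100.64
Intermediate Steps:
Function('Z')(c, t) = Mul(t, Add(c, t))
Pow(Add(Function('Z')(40, Add(-106, 109)), Pow(Add(-63, -37), 2)), Rational(1, 2)) = Pow(Add(Mul(Add(-106, 109), Add(40, Add(-106, 109))), Pow(Add(-63, -37), 2)), Rational(1, 2)) = Pow(Add(Mul(3, Add(40, 3)), Pow(-100, 2)), Rational(1, 2)) = Pow(Add(Mul(3, 43), 10000), Rational(1, 2)) = Pow(Add(129, 10000), Rational(1, 2)) = Pow(10129, Rational(1, 2))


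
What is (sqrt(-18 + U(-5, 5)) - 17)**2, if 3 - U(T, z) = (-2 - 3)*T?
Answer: 249 - 68*I*sqrt(10) ≈ 249.0 - 215.03*I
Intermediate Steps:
U(T, z) = 3 + 5*T (U(T, z) = 3 - (-2 - 3)*T = 3 - (-5)*T = 3 + 5*T)
(sqrt(-18 + U(-5, 5)) - 17)**2 = (sqrt(-18 + (3 + 5*(-5))) - 17)**2 = (sqrt(-18 + (3 - 25)) - 17)**2 = (sqrt(-18 - 22) - 17)**2 = (sqrt(-40) - 17)**2 = (2*I*sqrt(10) - 17)**2 = (-17 + 2*I*sqrt(10))**2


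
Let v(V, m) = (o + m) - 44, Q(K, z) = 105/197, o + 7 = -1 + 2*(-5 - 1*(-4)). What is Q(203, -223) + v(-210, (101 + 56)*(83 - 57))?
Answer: 793621/197 ≈ 4028.5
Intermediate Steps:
o = -10 (o = -7 + (-1 + 2*(-5 - 1*(-4))) = -7 + (-1 + 2*(-5 + 4)) = -7 + (-1 + 2*(-1)) = -7 + (-1 - 2) = -7 - 3 = -10)
Q(K, z) = 105/197 (Q(K, z) = 105*(1/197) = 105/197)
v(V, m) = -54 + m (v(V, m) = (-10 + m) - 44 = -54 + m)
Q(203, -223) + v(-210, (101 + 56)*(83 - 57)) = 105/197 + (-54 + (101 + 56)*(83 - 57)) = 105/197 + (-54 + 157*26) = 105/197 + (-54 + 4082) = 105/197 + 4028 = 793621/197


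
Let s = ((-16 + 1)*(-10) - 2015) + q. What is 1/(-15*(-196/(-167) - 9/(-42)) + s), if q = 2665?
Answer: 2338/1821725 ≈ 0.0012834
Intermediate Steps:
s = 800 (s = ((-16 + 1)*(-10) - 2015) + 2665 = (-15*(-10) - 2015) + 2665 = (150 - 2015) + 2665 = -1865 + 2665 = 800)
1/(-15*(-196/(-167) - 9/(-42)) + s) = 1/(-15*(-196/(-167) - 9/(-42)) + 800) = 1/(-15*(-196*(-1/167) - 9*(-1/42)) + 800) = 1/(-15*(196/167 + 3/14) + 800) = 1/(-15*3245/2338 + 800) = 1/(-48675/2338 + 800) = 1/(1821725/2338) = 2338/1821725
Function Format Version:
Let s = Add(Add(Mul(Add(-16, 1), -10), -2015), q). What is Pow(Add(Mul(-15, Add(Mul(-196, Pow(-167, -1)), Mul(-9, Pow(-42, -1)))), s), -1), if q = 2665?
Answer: Rational(2338, 1821725) ≈ 0.0012834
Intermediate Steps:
s = 800 (s = Add(Add(Mul(Add(-16, 1), -10), -2015), 2665) = Add(Add(Mul(-15, -10), -2015), 2665) = Add(Add(150, -2015), 2665) = Add(-1865, 2665) = 800)
Pow(Add(Mul(-15, Add(Mul(-196, Pow(-167, -1)), Mul(-9, Pow(-42, -1)))), s), -1) = Pow(Add(Mul(-15, Add(Mul(-196, Pow(-167, -1)), Mul(-9, Pow(-42, -1)))), 800), -1) = Pow(Add(Mul(-15, Add(Mul(-196, Rational(-1, 167)), Mul(-9, Rational(-1, 42)))), 800), -1) = Pow(Add(Mul(-15, Add(Rational(196, 167), Rational(3, 14))), 800), -1) = Pow(Add(Mul(-15, Rational(3245, 2338)), 800), -1) = Pow(Add(Rational(-48675, 2338), 800), -1) = Pow(Rational(1821725, 2338), -1) = Rational(2338, 1821725)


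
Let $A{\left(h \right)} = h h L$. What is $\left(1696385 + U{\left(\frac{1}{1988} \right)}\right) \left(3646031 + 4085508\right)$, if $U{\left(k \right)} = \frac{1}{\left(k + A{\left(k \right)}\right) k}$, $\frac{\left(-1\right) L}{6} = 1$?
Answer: $\frac{43370444322234669}{991} \approx 4.3764 \cdot 10^{13}$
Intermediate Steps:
$L = -6$ ($L = \left(-6\right) 1 = -6$)
$A{\left(h \right)} = - 6 h^{2}$ ($A{\left(h \right)} = h h \left(-6\right) = h^{2} \left(-6\right) = - 6 h^{2}$)
$U{\left(k \right)} = \frac{1}{k \left(k - 6 k^{2}\right)}$ ($U{\left(k \right)} = \frac{1}{\left(k - 6 k^{2}\right) k} = \frac{1}{k \left(k - 6 k^{2}\right)}$)
$\left(1696385 + U{\left(\frac{1}{1988} \right)}\right) \left(3646031 + 4085508\right) = \left(1696385 - \frac{1}{\frac{1}{3952144} \left(-1 + \frac{6}{1988}\right)}\right) \left(3646031 + 4085508\right) = \left(1696385 - \frac{\frac{1}{(\frac{1}{1988})^{2}}}{-1 + 6 \cdot \frac{1}{1988}}\right) 7731539 = \left(1696385 - \frac{3952144}{-1 + \frac{3}{994}}\right) 7731539 = \left(1696385 - \frac{3952144}{- \frac{991}{994}}\right) 7731539 = \left(1696385 - 3952144 \left(- \frac{994}{991}\right)\right) 7731539 = \left(1696385 + \frac{3928431136}{991}\right) 7731539 = \frac{5609548671}{991} \cdot 7731539 = \frac{43370444322234669}{991}$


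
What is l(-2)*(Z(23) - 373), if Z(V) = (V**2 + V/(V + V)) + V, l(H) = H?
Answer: -359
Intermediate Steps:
Z(V) = 1/2 + V + V**2 (Z(V) = (V**2 + V/((2*V))) + V = (V**2 + (1/(2*V))*V) + V = (V**2 + 1/2) + V = (1/2 + V**2) + V = 1/2 + V + V**2)
l(-2)*(Z(23) - 373) = -2*((1/2 + 23 + 23**2) - 373) = -2*((1/2 + 23 + 529) - 373) = -2*(1105/2 - 373) = -2*359/2 = -359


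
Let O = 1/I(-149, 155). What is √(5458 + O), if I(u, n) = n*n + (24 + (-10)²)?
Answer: 3*√353662757023/24149 ≈ 73.878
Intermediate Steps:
I(u, n) = 124 + n² (I(u, n) = n² + (24 + 100) = n² + 124 = 124 + n²)
O = 1/24149 (O = 1/(124 + 155²) = 1/(124 + 24025) = 1/24149 ≈ 4.1410e-5)
√(5458 + O) = √(5458 + 1/24149) = √(131805243/24149) = 3*√353662757023/24149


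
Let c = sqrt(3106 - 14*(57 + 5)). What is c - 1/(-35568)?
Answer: 1/35568 + sqrt(2238) ≈ 47.308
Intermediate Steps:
c = sqrt(2238) (c = sqrt(3106 - 14*62) = sqrt(3106 - 868) = sqrt(2238) ≈ 47.307)
c - 1/(-35568) = sqrt(2238) - 1/(-35568) = sqrt(2238) - 1*(-1/35568) = sqrt(2238) + 1/35568 = 1/35568 + sqrt(2238)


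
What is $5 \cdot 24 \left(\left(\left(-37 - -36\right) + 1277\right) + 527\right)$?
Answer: $216360$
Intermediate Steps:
$5 \cdot 24 \left(\left(\left(-37 - -36\right) + 1277\right) + 527\right) = 120 \left(\left(\left(-37 + 36\right) + 1277\right) + 527\right) = 120 \left(\left(-1 + 1277\right) + 527\right) = 120 \left(1276 + 527\right) = 120 \cdot 1803 = 216360$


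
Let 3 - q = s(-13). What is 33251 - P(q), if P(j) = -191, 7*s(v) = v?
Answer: 33442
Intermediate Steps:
s(v) = v/7
q = 34/7 (q = 3 - (-13)/7 = 3 - 1*(-13/7) = 3 + 13/7 = 34/7 ≈ 4.8571)
33251 - P(q) = 33251 - 1*(-191) = 33251 + 191 = 33442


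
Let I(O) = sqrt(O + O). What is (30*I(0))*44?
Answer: 0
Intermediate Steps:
I(O) = sqrt(2)*sqrt(O) (I(O) = sqrt(2*O) = sqrt(2)*sqrt(O))
(30*I(0))*44 = (30*(sqrt(2)*sqrt(0)))*44 = (30*(sqrt(2)*0))*44 = (30*0)*44 = 0*44 = 0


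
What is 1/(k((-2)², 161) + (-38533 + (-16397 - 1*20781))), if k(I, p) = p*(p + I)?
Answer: -1/49146 ≈ -2.0348e-5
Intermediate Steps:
k(I, p) = p*(I + p)
1/(k((-2)², 161) + (-38533 + (-16397 - 1*20781))) = 1/(161*((-2)² + 161) + (-38533 + (-16397 - 1*20781))) = 1/(161*(4 + 161) + (-38533 + (-16397 - 20781))) = 1/(161*165 + (-38533 - 37178)) = 1/(26565 - 75711) = 1/(-49146) = -1/49146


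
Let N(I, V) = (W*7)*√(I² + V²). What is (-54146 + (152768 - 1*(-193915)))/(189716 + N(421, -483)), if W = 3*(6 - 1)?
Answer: 27749474746/15733033703 - 30716385*√410530/31466067406 ≈ 1.1383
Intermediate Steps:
W = 15 (W = 3*5 = 15)
N(I, V) = 105*√(I² + V²) (N(I, V) = (15*7)*√(I² + V²) = 105*√(I² + V²))
(-54146 + (152768 - 1*(-193915)))/(189716 + N(421, -483)) = (-54146 + (152768 - 1*(-193915)))/(189716 + 105*√(421² + (-483)²)) = (-54146 + (152768 + 193915))/(189716 + 105*√(177241 + 233289)) = (-54146 + 346683)/(189716 + 105*√410530) = 292537/(189716 + 105*√410530)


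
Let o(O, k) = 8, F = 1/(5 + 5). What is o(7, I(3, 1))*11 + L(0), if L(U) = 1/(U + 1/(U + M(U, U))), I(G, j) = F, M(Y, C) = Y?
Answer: 88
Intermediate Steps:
F = ⅒ (F = 1/10 = ⅒ ≈ 0.10000)
I(G, j) = ⅒
L(U) = 1/(U + 1/(2*U)) (L(U) = 1/(U + 1/(U + U)) = 1/(U + 1/(2*U)))
o(7, I(3, 1))*11 + L(0) = 8*11 + 2*0/(1 + 2*0²) = 88 + 2*0/(1 + 2*0) = 88 + 2*0/(1 + 0) = 88 + 2*0/1 = 88 + 2*0*1 = 88 + 0 = 88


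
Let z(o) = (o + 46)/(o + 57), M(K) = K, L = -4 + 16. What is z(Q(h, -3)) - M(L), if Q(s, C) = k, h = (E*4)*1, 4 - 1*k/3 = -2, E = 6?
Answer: -836/75 ≈ -11.147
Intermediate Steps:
L = 12
k = 18 (k = 12 - 3*(-2) = 12 + 6 = 18)
h = 24 (h = (6*4)*1 = 24*1 = 24)
Q(s, C) = 18
z(o) = (46 + o)/(57 + o)
z(Q(h, -3)) - M(L) = (46 + 18)/(57 + 18) - 1*12 = 64/75 - 12 = -836/75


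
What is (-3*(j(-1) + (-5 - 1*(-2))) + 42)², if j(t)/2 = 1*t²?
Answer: 2025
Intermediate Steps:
j(t) = 2*t² (j(t) = 2*(1*t²) = 2*t²)
(-3*(j(-1) + (-5 - 1*(-2))) + 42)² = (-3*(2*(-1)² + (-5 - 1*(-2))) + 42)² = (-3*(2*1 + (-5 + 2)) + 42)² = (-3*(2 - 3) + 42)² = (-3*(-1) + 42)² = (3 + 42)² = 45² = 2025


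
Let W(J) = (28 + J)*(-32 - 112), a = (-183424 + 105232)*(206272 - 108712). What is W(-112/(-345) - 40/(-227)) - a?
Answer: 199139575591488/26105 ≈ 7.6284e+9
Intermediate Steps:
a = -7628411520 (a = -78192*97560 = -7628411520)
W(J) = -4032 - 144*J (W(J) = (28 + J)*(-144) = -4032 - 144*J)
W(-112/(-345) - 40/(-227)) - a = (-4032 - 144*(-112/(-345) - 40/(-227))) - 1*(-7628411520) = (-4032 - 144*(-112*(-1/345) - 40*(-1/227))) + 7628411520 = (-4032 - 144*(112/345 + 40/227)) + 7628411520 = (-4032 - 144*39224/78315) + 7628411520 = (-4032 - 1882752/26105) + 7628411520 = -107138112/26105 + 7628411520 = 199139575591488/26105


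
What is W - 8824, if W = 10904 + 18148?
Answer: 20228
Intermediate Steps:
W = 29052
W - 8824 = 29052 - 8824 = 20228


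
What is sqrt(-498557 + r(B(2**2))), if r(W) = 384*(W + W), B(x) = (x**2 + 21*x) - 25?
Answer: I*sqrt(440957) ≈ 664.05*I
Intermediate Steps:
B(x) = -25 + x**2 + 21*x
r(W) = 768*W (r(W) = 384*(2*W) = 768*W)
sqrt(-498557 + r(B(2**2))) = sqrt(-498557 + 768*(-25 + (2**2)**2 + 21*2**2)) = sqrt(-498557 + 768*(-25 + 4**2 + 21*4)) = sqrt(-498557 + 768*(-25 + 16 + 84)) = sqrt(-498557 + 768*75) = sqrt(-498557 + 57600) = sqrt(-440957) = I*sqrt(440957)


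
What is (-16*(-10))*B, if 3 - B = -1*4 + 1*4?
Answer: 480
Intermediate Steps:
B = 3 (B = 3 - (-1*4 + 1*4) = 3 - (-4 + 4) = 3 - 1*0 = 3 + 0 = 3)
(-16*(-10))*B = -16*(-10)*3 = 160*3 = 480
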